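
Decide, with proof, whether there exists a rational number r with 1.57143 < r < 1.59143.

r = 19/12

Multiplying by 12: 12·1.57143 = 18.85716 and 12·1.59143 = 19.09716, so the integer 19 lies strictly between them.
Hence 19/12 is a rational number with 1.57143 < 19/12 < 1.59143.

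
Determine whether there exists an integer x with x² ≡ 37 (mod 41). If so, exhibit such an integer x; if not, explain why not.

x = 18

Take x = 18. Then 18² = 324 = 7·41 + 37, so 18² ≡ 37 (mod 41).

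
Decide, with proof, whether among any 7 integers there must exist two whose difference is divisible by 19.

No; for instance {11, 12, 13, 14, 15, 16, 17} is a counterexample.

Take the 7 consecutive integers 11, 12, …, 17: their residues mod 19 are all distinct because 7 ≤ 19.
No two share a residue, so no pair has difference divisible by 19; the claim fails for this set.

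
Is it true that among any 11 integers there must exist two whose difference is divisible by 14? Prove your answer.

No; for instance {55, 56, 57, 58, 59, 60, 61, 62, 63, 64, 65} is a counterexample.

Take the 11 consecutive integers 55, 56, …, 65: their residues mod 14 are all distinct because 11 ≤ 14.
No two share a residue, so no pair has difference divisible by 14; the claim fails for this set.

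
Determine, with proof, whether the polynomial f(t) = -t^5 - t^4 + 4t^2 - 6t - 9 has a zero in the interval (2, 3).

f has no root in that interval.

The endpoint values f(2) = -53 and f(3) = -315 are both negative. Claim: f(t) < 0 for every t in (2, 3).
Substitute t = 2 + u, where 0 < u < 1 on the interval. Expanding, f(2 + u) = -u^5 - 11u^4 - 48u^3 - 100u^2 - 102u - 53.
The nonzero coefficients here are all negative, so for u > 0 every term is negative (or zero), and the constant term -53 is strictly negative.
Therefore f(t) < 0 throughout (2, 3), and f has no zero there.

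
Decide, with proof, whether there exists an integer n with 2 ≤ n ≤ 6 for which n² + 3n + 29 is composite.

At n = 5: 5² + 3·5 + 29 = 69 = 3·23, which is composite.

n = 5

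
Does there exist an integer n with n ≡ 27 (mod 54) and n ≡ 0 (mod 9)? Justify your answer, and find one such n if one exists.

n = 27

gcd(54, 9) = 9. A simultaneous solution exists iff 27 ≡ 0 (mod 9); here 27 mod 9 = 0 = 0 mod 9, so it does.
The smallest candidate n = 27 works directly: 27 ≡ 0 (mod 9).
Indeed 27 ≡ 27 (mod 54) and 27 ≡ 0 (mod 9).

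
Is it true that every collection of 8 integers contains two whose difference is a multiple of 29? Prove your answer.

No; for instance {85, 86, 87, 88, 89, 90, 91, 92} is a counterexample.

Take the 8 consecutive integers 85, 86, …, 92: their residues mod 29 are all distinct because 8 ≤ 29.
Any two of them differ by at most 7 < 29 and by at least 1, so no difference is a multiple of 29.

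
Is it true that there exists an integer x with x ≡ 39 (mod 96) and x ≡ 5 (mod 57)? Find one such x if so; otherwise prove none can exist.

No, no such integer exists.

Reduce both congruences modulo 3, which divides 96 and 57: they say x ≡ 39 (mod 3) and x ≡ 5 (mod 3).
But 39 mod 3 = 0 while 5 mod 3 = 2, a contradiction.
So no integer satisfies both congruences.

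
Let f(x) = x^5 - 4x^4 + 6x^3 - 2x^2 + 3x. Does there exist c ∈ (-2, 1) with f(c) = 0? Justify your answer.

Yes, f has a root in the interval.

f(-2) = -158 and f(1) = 4, which have opposite signs.
Since f is a polynomial it is continuous on [-2, 1].
By the Intermediate Value Theorem f must vanish at some point of (-2, 1).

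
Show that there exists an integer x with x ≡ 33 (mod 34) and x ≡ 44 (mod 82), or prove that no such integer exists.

Both moduli are multiples of 2 = gcd(34, 82), so any solution would satisfy x ≡ 33 and x ≡ 44 modulo 2 simultaneously.
However 33 ≡ 1 and 44 ≡ 0 (mod 2), and 1 ≠ 0.
Therefore no such x exists.

No, no such integer exists.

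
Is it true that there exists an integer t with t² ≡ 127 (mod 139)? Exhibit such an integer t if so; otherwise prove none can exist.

t = 31

Take t = 31. Then 31² = 961 = 6·139 + 127, so 31² ≡ 127 (mod 139).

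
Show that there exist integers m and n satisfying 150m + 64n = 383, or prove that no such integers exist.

No such integers exist.

Any value of 150m + 64n is a multiple of gcd(150, 64) = 2.
However 383 leaves remainder 1 on division by 2.
Hence no integers m, n satisfy the equation.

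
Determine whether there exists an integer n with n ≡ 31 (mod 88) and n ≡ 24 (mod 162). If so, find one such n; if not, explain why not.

gcd(88, 162) = 2. If n ≡ 31 (mod 88) and n ≡ 24 (mod 162), then n ≡ 31 (mod 2) and n ≡ 24 (mod 2).
However 31 ≡ 1 and 24 ≡ 0 (mod 2), and 1 ≠ 0.
Hence the system has no solution.

No such integer exists.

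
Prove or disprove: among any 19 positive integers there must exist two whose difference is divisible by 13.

Yes, this is always true.

Each integer lies in one of the 13 residue classes modulo 13.
Since 19 > 13, two of the 19 integers must share a residue class by the pigeonhole principle; call them a and b.
Equal remainders mean a − b ≡ 0 (mod 13), so 13 divides their difference.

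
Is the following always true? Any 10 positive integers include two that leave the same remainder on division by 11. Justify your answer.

No; for instance {7, 8, 9, 10, 11, 12, 13, 14, 15, 16} is a counterexample.

Try 10 consecutive integers, 7, 8, …, 16. Their remainders mod 11 are 7, 8, 9, 10, 0, 1, 2, 3, 4, 5 — pairwise different, as any 10 ≤ 11 consecutive integers have distinct residues.
So no two of them leave the same remainder on division by 11; the claim fails for this set.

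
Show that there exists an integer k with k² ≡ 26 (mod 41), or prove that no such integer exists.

No such integer exists.

Apply Euler's criterion with the prime 41: 26 is a quadratic residue iff 26^20 ≡ 1 (mod 41), and a non-residue iff it is ≡ −1.
Repeated squaring mod 41: 26^2 = 676 ≡ 20; 26^4 ≡ 20² = 400 ≡ 31; 26^8 ≡ 31² = 961 ≡ 18; 26^16 ≡ 18² = 324 ≡ 37.
Since 20 = 16 + 4, 26^20 ≡ 37 · 31; multiplying out mod 41: 37·31 = 1147 ≡ 40. Thus 26^20 ≡ 40 ≡ −1 (mod 41).
By Euler's criterion 26 is a quadratic non-residue mod 41: no k satisfies k² ≡ 26 (mod 41).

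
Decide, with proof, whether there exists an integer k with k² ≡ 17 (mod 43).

k = 19

Take k = 19. Then 19² = 361 = 8·43 + 17, so 19² ≡ 17 (mod 43).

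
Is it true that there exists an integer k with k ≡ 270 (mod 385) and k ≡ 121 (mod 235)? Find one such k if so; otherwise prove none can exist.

gcd(385, 235) = 5. If k ≡ 270 (mod 385) and k ≡ 121 (mod 235), then k ≡ 270 (mod 5) and k ≡ 121 (mod 5).
These are incompatible: 270 − 121 = 149 is not divisible by 5.
Hence the system has no solution.

No such integer exists.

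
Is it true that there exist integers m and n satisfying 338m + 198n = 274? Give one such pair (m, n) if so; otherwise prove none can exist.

m = 26, n = -43

Every value of 338m + 198n is a multiple of gcd(338, 198) = 2; since 2 ∣ 274, solutions exist.
Dividing through by 2 reduces the equation to 169m + 99n = 137.
Euclidean algorithm: 169 = 1·99 + 70, 99 = 1·70 + 29, 70 = 2·29 + 12, 29 = 2·12 + 5, 12 = 2·5 + 2, 5 = 2·2 + 1, 2 = 2·1 + 0.
Unwinding: 1 = 5 − 2·2 = 5 − 2·(12 − 2·5) = −2·12 + 5·5 = −2·12 + 5·(29 − 2·12) = 5·29 − 12·12 = 5·29 − 12·(70 − 2·29) = −12·70 + 29·29 = −12·70 + 29·(99 − 1·70) = 29·99 − 41·70 = 29·99 − 41·(169 − 1·99) = −41·169 + 70·99, i.e. 169·(-41) + 99·70 = 1.
Times 137: 169·(-5617) + 99·9590 = 137, so (-5617, 9590) solves it.
The general solution is m = -5617 + 99k, n = 9590 − 169k; taking k = 57 gives the smaller pair m = 26, n = -43.
Indeed 338·26 + 198·(-43) = 8788 − 8514 = 274.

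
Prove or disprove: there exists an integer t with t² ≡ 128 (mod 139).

No such integer exists.

139 is prime, so by Euler's criterion 128 is a square mod 139 iff 128^((139−1)/2) = 128^69 ≡ 1 (mod 139).
Squaring successively (mod 139): 128^2 = 16384 ≡ 121; 128^4 ≡ 121² = 14641 ≡ 46; 128^8 ≡ 46² = 2116 ≡ 31; 128^16 ≡ 31² = 961 ≡ 127; 128^32 ≡ 127² = 16129 ≡ 5; 128^64 ≡ 5² = 25 ≡ 25.
Since 69 = 64 + 4 + 1, 128^69 ≡ 25 · 46 · 128; multiplying out mod 139: 25·46 = 1150 ≡ 38, then 38·128 = 4864 ≡ 138. Thus 128^69 ≡ 138 ≡ −1 (mod 139).
By Euler's criterion 128 is a quadratic non-residue mod 139: no t satisfies t² ≡ 128 (mod 139).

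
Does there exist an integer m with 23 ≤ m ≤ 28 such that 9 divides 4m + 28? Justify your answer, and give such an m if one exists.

At m = 23, 4·23 + 28 = 120 ≡ 3 (mod 9), and each step in m adds 4, giving residues 3, 7, 2, 6, 1, 5 for m = 23, 24, …, 28.
Since 0 is absent from this list, 9 ∤ 4m + 28 for every m with 23 ≤ m ≤ 28.

No, no such integer m in that range exists.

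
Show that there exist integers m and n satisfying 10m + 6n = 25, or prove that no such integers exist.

No such integers exist.

gcd(10, 6) = 2, so every integer of the form 10m + 6n is a multiple of 2.
However 25 leaves remainder 1 on division by 2.
Therefore 10m + 6n = 25 has no solution in integers.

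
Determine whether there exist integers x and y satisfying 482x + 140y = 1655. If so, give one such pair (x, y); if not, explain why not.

No, no such integers exist.

Both 482 and 140 are divisible by gcd(482, 140) = 2, hence so is any combination 482x + 140y.
However 1655 leaves remainder 1 on division by 2.
So the equation is unsolvable over ℤ.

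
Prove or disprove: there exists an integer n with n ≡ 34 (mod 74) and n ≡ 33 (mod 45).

Since 74 and 45 share no common factor, CRT says the pair of congruences has a solution (unique mod 3330).
Write n = 34 + 74t and require 34 + 74t ≡ 33 (mod 45), i.e. 74t ≡ 44 (mod 45).
74 ≡ 29 (mod 45), so this reads 29t ≡ 44 (mod 45). To invert 29 modulo 45: 45 = 1·29 + 16, 29 = 1·16 + 13, 16 = 1·13 + 3, 13 = 4·3 + 1, 3 = 3·1 + 0, and unwinding, 1 = 13 − 4·3 = 13 − 4·(16 − 1·13) = −4·16 + 5·13 = −4·16 + 5·(29 − 1·16) = 5·29 − 9·16 = 5·29 − 9·(45 − 1·29) = −9·45 + 14·29. Thus 29⁻¹ ≡ 14 (mod 45).
Therefore t ≡ 14·44 = 616 ≡ 31 (mod 45).
With t = 31: n = 34 + 74·31 = 2328.
Indeed 2328 ≡ 34 (mod 74) and 2328 ≡ 33 (mod 45).

n = 2328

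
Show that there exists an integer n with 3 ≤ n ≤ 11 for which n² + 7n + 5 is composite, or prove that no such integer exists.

At n = 11: 11² + 7·11 + 5 = 203 = 7·29, which is composite.

n = 11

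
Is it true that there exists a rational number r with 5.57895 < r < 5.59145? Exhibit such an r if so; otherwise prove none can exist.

Multiplying by 12: 12·5.57895 = 66.94740 and 12·5.59145 = 67.09740, so the integer 67 lies strictly between them.
Hence 67/12 is a rational number with 5.57895 < 67/12 < 5.59145.

r = 67/12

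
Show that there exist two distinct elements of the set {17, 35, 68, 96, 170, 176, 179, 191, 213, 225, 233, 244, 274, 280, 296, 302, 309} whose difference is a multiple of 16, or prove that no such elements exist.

The pair (17, 225) works.

17 mod 16 = 1 and 225 mod 16 = 1, so 225 − 17 = 208 = 13·16.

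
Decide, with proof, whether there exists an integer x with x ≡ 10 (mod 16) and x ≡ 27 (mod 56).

No, no such integer exists.

gcd(16, 56) = 8. If x ≡ 10 (mod 16) and x ≡ 27 (mod 56), then x ≡ 10 (mod 8) and x ≡ 27 (mod 8).
However 10 ≡ 2 and 27 ≡ 3 (mod 8), and 2 ≠ 3.
Hence the system has no solution.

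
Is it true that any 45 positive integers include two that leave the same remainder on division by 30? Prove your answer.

There are exactly 30 possible remainders on division by 30.
Since 45 > 30, two of the 45 integers must share a residue class by the pigeonhole principle; call them a and b.
That is, a and b leave the same remainder on division by 30, as claimed.

Yes, this is always true.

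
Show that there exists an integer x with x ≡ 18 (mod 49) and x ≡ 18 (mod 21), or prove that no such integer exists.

x = 18

The moduli are not coprime: gcd(49, 21) = 7. Compatibility requires 7 ∣ (18 − 18) = 0, which holds, so solutions exist.
In fact x = 18 itself already satisfies 18 mod 21 = 18.
Indeed 18 ≡ 18 (mod 49) and 18 ≡ 18 (mod 21).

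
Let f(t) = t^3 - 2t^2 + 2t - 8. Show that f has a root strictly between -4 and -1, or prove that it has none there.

f(-4) = -112 and f(-1) = -13, both negative.
The derivative f'(t) = 3t^2 - 4t + 2 is a quadratic with discriminant (-4)² − 4·3·2 = -8 < 0; it never vanishes, so it is always positive (sign of the leading coefficient).
So f is strictly increasing; between -4 and -1 its values lie between f(-4) = -112 and f(-1) = -13, all negative. Therefore f has no root in (-4, -1).

f has no root in that interval.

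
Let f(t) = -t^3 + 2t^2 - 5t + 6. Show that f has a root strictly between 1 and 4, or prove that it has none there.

Such a root exists.

f(1) = 2 and f(4) = -46, which have opposite signs.
Since f is a polynomial it is continuous on [1, 4].
By the Intermediate Value Theorem, f takes the value 0 somewhere in the open interval.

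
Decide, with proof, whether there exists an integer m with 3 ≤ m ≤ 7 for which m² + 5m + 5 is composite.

m = 5

At m = 5: 5² + 5·5 + 5 = 55 = 5·11, which is composite.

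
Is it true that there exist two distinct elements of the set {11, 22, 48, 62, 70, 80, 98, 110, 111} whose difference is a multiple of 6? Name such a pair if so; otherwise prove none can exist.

22 and 70 are such a pair.

Both 22 and 70 leave remainder 4 on division by 6; their difference 48 = 8·6 is a multiple of 6.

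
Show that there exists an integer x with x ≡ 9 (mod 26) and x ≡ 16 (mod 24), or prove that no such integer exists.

No, no such integer exists.

Both moduli are multiples of 2 = gcd(26, 24), so any solution would satisfy x ≡ 9 and x ≡ 16 modulo 2 simultaneously.
However 9 ≡ 1 and 16 ≡ 0 (mod 2), and 1 ≠ 0.
So no integer satisfies both congruences.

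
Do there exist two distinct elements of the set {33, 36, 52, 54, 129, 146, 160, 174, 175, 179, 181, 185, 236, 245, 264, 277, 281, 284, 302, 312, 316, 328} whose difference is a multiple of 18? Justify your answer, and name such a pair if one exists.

Yes: 36 and 54.

Both 36 and 54 leave remainder 0 on division by 18; their difference 18 = 1·18 is a multiple of 18.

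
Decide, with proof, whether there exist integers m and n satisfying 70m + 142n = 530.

gcd(70, 142) = 2, and 2 divides 530, so integer solutions exist.
Dividing through by 2 reduces the equation to 35m + 71n = 265.
Run the Euclidean algorithm on 71 and 35: 71 = 2·35 + 1, 35 = 35·1 + 0.
Working back up the chain: 1 = 71 − 2·35. So 35·(-2) + 71·1 = 1.
Scaling by 265 gives the particular solution (m, n) = (-530, 265).
Shifting by a multiple of (71, −35) keeps it a solution: m = -530 + 8·71 = 38, n = 265 − 8·35 = -15.
Check: 70·38 + 142·(-15) = 2660 − 2130 = 530. ✓

m = 38, n = -15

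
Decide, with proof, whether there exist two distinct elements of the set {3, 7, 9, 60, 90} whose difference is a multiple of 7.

Reduce each element modulo 7: 3↦3, 7↦0, 9↦2, 60↦4, 90↦6.
These 5 residues are pairwise different, hence no difference of two elements is divisible by 7.

No, no such pair exists.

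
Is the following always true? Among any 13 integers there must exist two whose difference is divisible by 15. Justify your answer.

Consider the 13 integers 43, 44, …, 55. They lie in distinct residue classes modulo 15, since 13 ≤ 15.
Any two of them differ by at most 12 < 15 and by at least 1, so no difference is a multiple of 15.

No; for instance {43, 44, 45, 46, 47, 48, 49, 50, 51, 52, 53, 54, 55} is a counterexample.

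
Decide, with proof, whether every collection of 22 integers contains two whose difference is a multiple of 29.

Take the 22 consecutive integers 13, 14, …, 34: their residues mod 29 are all distinct because 22 ≤ 29.
The differences between them range over 1, …, 21, none of which is divisible by 29.

No; for instance {13, 14, 15, 16, 17, 18, 19, 20, 21, 22, 23, 24, 25, 26, 27, 28, 29, 30, 31, 32, 33, 34} is a counterexample.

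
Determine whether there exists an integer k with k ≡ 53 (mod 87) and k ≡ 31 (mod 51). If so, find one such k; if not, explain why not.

Both moduli are multiples of 3 = gcd(87, 51), so any solution would satisfy k ≡ 53 and k ≡ 31 modulo 3 simultaneously.
However 53 ≡ 2 and 31 ≡ 1 (mod 3), and 2 ≠ 1.
Hence the system has no solution.

No, no such integer exists.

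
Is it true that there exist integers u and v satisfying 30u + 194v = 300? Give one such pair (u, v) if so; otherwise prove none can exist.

u = 10, v = 0

gcd(30, 194) = 2, and 2 divides 300, so integer solutions exist.
Dividing through by 2 reduces the equation to 15u + 97v = 150.
Run the Euclidean algorithm on 97 and 15: 97 = 6·15 + 7, 15 = 2·7 + 1, 7 = 7·1 + 0.
Back-substituting, 1 = 15 − 2·7 = 15 − 2·(97 − 6·15) = −2·97 + 13·15; that is, 15·13 + 97·(-2) = 1.
Multiplying through by 150: u = 13·150 = 1950, v = (-2)·150 = -300 is a solution.
Shifting by a multiple of (97, −15) keeps it a solution: u = 1950 − 20·97 = 10, v = -300 + 20·15 = 0.
Check: 30·10 + 194·0 = 300 + 0 = 300. ✓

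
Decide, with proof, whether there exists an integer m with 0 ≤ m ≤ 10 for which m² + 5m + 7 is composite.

At m = 5: 5² + 5·5 + 7 = 57 = 3·19, which is composite.

m = 5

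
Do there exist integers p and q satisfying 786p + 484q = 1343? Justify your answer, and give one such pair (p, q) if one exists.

gcd(786, 484) = 2, so every integer of the form 786p + 484q is a multiple of 2.
But 1343 = 2·671 + 1, so 2 ∤ 1343.
Hence no integers p, q satisfy the equation.

No, no such integers exist.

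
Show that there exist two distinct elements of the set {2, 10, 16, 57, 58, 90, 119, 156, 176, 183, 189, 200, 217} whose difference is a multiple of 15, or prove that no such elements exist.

Reduce each element modulo 15: 2↦2, 10↦10, 16↦1, 57↦12, 58↦13, 90↦0, 119↦14, 156↦6, 176↦11, 183↦3, 189↦9, 200↦5, 217↦7.
No residue repeats among the 13 elements, so no pair has difference ≡ 0 (mod 15).

There is no such pair.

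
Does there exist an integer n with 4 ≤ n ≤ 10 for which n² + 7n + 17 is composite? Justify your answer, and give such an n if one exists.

n = 7

At n = 7: 7² + 7·7 + 17 = 115 = 5·23, which is composite.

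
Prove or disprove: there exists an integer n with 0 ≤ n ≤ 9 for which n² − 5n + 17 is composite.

No such integer n in that range exists.

The values for n = 0, 1, …, 9 are 17, 13, 11, 11, 13, 17, 23, 31, 41, 53, and each of these is prime.
So no value in the range makes the expression composite.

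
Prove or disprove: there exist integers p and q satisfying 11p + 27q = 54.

Since gcd(11, 27) = 1, every integer is an integer combination of 11 and 27.
Euclidean algorithm: 27 = 2·11 + 5, 11 = 2·5 + 1, 5 = 5·1 + 0.
Unwinding: 1 = 11 − 2·5 = 11 − 2·(27 − 2·11) = −2·27 + 5·11, i.e. 11·5 + 27·(-2) = 1.
Multiplying through by 54: p = 5·54 = 270, q = (-2)·54 = -108 is a solution.
Subtracting 10·27 from p and adding 10·11 to q gives the tidier solution (0, 2).
Indeed 11·0 + 27·2 = 0 + 54 = 54.

p = 0, q = 2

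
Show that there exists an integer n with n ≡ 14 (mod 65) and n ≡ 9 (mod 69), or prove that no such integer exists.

Since 65 and 69 share no common factor, CRT says the pair of congruences has a solution (unique mod 4485).
Any solution of the first congruence is n = 14 + 65t; substituting into the second, 65t ≡ 9 − 14 ≡ 64 (mod 69).
Note 65·17 = 1105 ≡ 1 (mod 69) (as 1105 − 1 = 16·69), so 65⁻¹ ≡ 17.
Therefore t ≡ 17·64 = 1088 ≡ 53 (mod 69).
With t = 53: n = 14 + 65·53 = 3459.
Verify: 3459 = 53·65 + 14 and 3459 = 50·69 + 9. ✓

n = 3459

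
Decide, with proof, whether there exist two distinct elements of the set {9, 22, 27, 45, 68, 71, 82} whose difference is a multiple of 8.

Two integers differ by a multiple of 8 exactly when they have the same residue mod 8. The residues are 9↦1, 22↦6, 27↦3, 45↦5, 68↦4, 71↦7, 82↦2.
These 7 residues are pairwise different, hence no difference of two elements is divisible by 8.

There is no such pair.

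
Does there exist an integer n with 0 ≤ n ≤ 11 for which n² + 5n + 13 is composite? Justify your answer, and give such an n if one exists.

n = 5

At n = 5: 5² + 5·5 + 13 = 63 = 3·21, which is composite.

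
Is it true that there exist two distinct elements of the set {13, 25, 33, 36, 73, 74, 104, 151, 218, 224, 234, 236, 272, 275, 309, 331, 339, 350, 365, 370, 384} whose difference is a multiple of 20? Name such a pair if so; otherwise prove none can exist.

Reduce each element mod 20: 13↦13, 25↦5, 33↦13, 36↦16, 73↦13, 74↦14, 104↦4, 151↦11, 218↦18, 224↦4, 234↦14, 236↦16, 272↦12, 275↦15, 309↦9, 331↦11, 339↦19, 350↦10, 365↦5, 370↦10, 384↦4. The residue 13 repeats (at 13 and 33), and 33 − 13 = 20 = 1·20.

The pair (13, 33) works.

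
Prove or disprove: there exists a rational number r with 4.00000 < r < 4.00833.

r = 485/121

Look for a denominator N such that an integer falls strictly between N·4.00000 and N·4.00833. N = 121 works: 121·4.00000 = 484.00000 < 485 < 485.00793 = 121·4.00833.
Hence 485/121 is a rational number with 4.00000 < 485/121 < 4.00833.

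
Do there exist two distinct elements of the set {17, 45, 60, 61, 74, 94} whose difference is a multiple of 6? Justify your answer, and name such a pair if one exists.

Residues mod 6: 17↦5, 45↦3, 60↦0, 61↦1, 74↦2, 94↦4.
These 6 residues are pairwise different, hence no difference of two elements is divisible by 6.

No, no such pair exists.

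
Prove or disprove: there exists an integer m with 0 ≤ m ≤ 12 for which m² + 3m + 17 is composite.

m = 7

At m = 7: 7² + 3·7 + 17 = 87 = 3·29, which is composite.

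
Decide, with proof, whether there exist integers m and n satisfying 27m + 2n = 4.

27 and 2 are coprime, so 27m + 2n ranges over all of ℤ.
Euclidean algorithm: 27 = 13·2 + 1, 2 = 2·1 + 0.
Unwinding: 1 = 27 − 13·2, i.e. 27·1 + 2·(-13) = 1.
Multiplying through by 4: m = 1·4 = 4, n = (-13)·4 = -52 is a solution.
The general solution is m = 4 + 2k, n = -52 − 27k; taking k = -2 gives the smaller pair m = 0, n = 2.
Indeed 27·0 + 2·2 = 0 + 4 = 4.

m = 0, n = 2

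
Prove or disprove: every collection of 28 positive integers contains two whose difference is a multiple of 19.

There are exactly 19 possible remainders on division by 19.
Since 28 > 19, two of the 28 integers must share a residue class by the pigeonhole principle; call them a and b.
Their difference a − b is then a multiple of 19.

Yes.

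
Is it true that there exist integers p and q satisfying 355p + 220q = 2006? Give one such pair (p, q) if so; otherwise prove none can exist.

There are no such integers.

gcd(355, 220) = 5, so every integer of the form 355p + 220q is a multiple of 5.
But 2006 is not a multiple of 5 (it leaves remainder 1).
So the equation is unsolvable over ℤ.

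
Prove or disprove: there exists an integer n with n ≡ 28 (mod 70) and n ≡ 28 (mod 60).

n = 28

gcd(70, 60) = 10. A simultaneous solution exists iff 28 ≡ 28 (mod 10); here 28 mod 10 = 8 = 28 mod 10, so it does.
In fact n = 28 itself already satisfies 28 mod 60 = 28.
Indeed 28 ≡ 28 (mod 70) and 28 ≡ 28 (mod 60).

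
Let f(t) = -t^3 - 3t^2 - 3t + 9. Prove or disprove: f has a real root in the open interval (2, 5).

No.

The endpoint values f(2) = -17 and f(5) = -206 are both negative. Claim: f(t) < 0 for every t in (2, 5).
Shift to the endpoint 2: with t = 2 + u (0 < u < 3), one computes f(2 + u) = -u^3 - 9u^2 - 27u - 17.
All 4 nonzero coefficients of this polynomial in u are negative; hence for u > 0 the value is a sum of negative terms (the constant -17 among them).
Therefore f(t) < 0 throughout (2, 5), and f has no zero there.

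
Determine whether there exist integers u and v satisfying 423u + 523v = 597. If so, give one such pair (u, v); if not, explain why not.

Since gcd(423, 523) = 1, every integer is an integer combination of 423 and 523.
Dividing repeatedly: 523 = 1·423 + 100, 423 = 4·100 + 23, 100 = 4·23 + 8, 23 = 2·8 + 7, 8 = 1·7 + 1, 7 = 7·1 + 0.
Back-substituting, 1 = 8 − 1·7 = 8 − (23 − 2·8) = −23 + 3·8 = −23 + 3·(100 − 4·23) = 3·100 − 13·23 = 3·100 − 13·(423 − 4·100) = −13·423 + 55·100 = −13·423 + 55·(523 − 1·423) = 55·523 − 68·423; that is, 423·(-68) + 523·55 = 1.
Multiplying through by 597: u = (-68)·597 = -40596, v = 55·597 = 32835 is a solution.
The general solution is u = -40596 + 523k, v = 32835 − 423k; taking k = 78 gives the smaller pair u = 198, v = -159.
Indeed 423·198 + 523·(-159) = 83754 − 83157 = 597.

u = 198, v = -159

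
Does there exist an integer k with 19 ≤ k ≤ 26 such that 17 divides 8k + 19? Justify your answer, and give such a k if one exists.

k = 21

Scanning upward from k = 19 gives 171, 179, none divisible by 17. At k = 21 we get 8·21 + 19 = 187, and 187 = 17·11.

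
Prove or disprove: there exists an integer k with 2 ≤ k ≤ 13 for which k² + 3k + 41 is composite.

k = 12

At k = 12: 12² + 3·12 + 41 = 221 = 13·17, which is composite.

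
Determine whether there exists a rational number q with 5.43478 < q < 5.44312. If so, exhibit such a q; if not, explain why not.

q = 87/16

Scale by 16: the interval becomes (86.95648, 87.08992), which contains the integer 87.
Dividing back, 5.43478 < 87/16 < 5.44312, and 87/16 is rational.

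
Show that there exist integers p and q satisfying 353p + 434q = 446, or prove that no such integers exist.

Since gcd(353, 434) = 1, every integer is an integer combination of 353 and 434.
Dividing repeatedly: 434 = 1·353 + 81, 353 = 4·81 + 29, 81 = 2·29 + 23, 29 = 1·23 + 6, 23 = 3·6 + 5, 6 = 1·5 + 1, 5 = 5·1 + 0.
Unwinding: 1 = 6 − 1·5 = 6 − (23 − 3·6) = −23 + 4·6 = −23 + 4·(29 − 1·23) = 4·29 − 5·23 = 4·29 − 5·(81 − 2·29) = −5·81 + 14·29 = −5·81 + 14·(353 − 4·81) = 14·353 − 61·81 = 14·353 − 61·(434 − 1·353) = −61·434 + 75·353, i.e. 353·75 + 434·(-61) = 1.
Multiplying through by 446: p = 75·446 = 33450, q = (-61)·446 = -27206 is a solution.
Shifting by a multiple of (434, −353) keeps it a solution: p = 33450 − 77·434 = 32, q = -27206 + 77·353 = -25.
Check: 353·32 + 434·(-25) = 11296 − 10850 = 446. ✓

p = 32, q = -25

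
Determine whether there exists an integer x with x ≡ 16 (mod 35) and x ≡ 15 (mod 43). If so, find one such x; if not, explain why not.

Since 35 and 43 share no common factor, CRT says the pair of congruences has a solution (unique mod 1505).
Write x = 16 + 35t and require 16 + 35t ≡ 15 (mod 43), i.e. 35t ≡ 42 (mod 43).
Invert 35 mod 43 by the Euclidean algorithm: 43 = 1·35 + 8, 35 = 4·8 + 3, 8 = 2·3 + 2, 3 = 1·2 + 1, 2 = 2·1 + 0; back-substituting, 1 = 3 − 1·2 = 3 − (8 − 2·3) = −8 + 3·3 = −8 + 3·(35 − 4·8) = 3·35 − 13·8 = 3·35 − 13·(43 − 1·35) = −13·43 + 16·35. Hence 35·16 ≡ 1, so 35⁻¹ ≡ 16 (mod 43).
Multiplying by 16: t ≡ 16·42 = 672 ≡ 27 (mod 43).
With t = 27: x = 16 + 35·27 = 961.
Check: 961 mod 35 = 16, 961 mod 43 = 15. ✓

x = 961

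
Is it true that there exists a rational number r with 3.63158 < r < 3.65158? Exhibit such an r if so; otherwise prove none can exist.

r = 40/11

Look for a denominator N such that an integer falls strictly between N·3.63158 and N·3.65158. N = 11 works: 11·3.63158 = 39.94738 < 40 < 40.16738 = 11·3.65158.
So r = 40/11 works: it is a ratio of integers, and dividing 11·3.63158 < 40 < 11·3.65158 through by 11 gives 3.63158 < 40/11 < 3.65158.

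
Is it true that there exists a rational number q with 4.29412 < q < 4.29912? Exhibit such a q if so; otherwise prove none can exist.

Scale by 27: the interval becomes (115.94124, 116.07624), which contains the integer 116.
Dividing back, 4.29412 < 116/27 < 4.29912, and 116/27 is rational.

q = 116/27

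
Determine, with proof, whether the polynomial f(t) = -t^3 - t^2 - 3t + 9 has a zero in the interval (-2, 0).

Evaluate at the endpoints: f(-2) = 19, f(0) = 9 — same sign (positive).
f'(t) = -3t^2 - 2t - 3 has discriminant (-2)² − 4·(-3)·(-3) = -32 < 0, so f' has no real roots and is negative for every real t.
Hence f is strictly decreasing on ℝ, and in particular on [-2, 0]. A strictly monotone function with same-sign endpoint values stays positive on the whole interval, so f has no zero in (-2, 0).

No such root exists.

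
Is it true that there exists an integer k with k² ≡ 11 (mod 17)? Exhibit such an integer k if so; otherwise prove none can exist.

Squares mod 17 repeat after k = 8 (as (−k)² = k²); for k = 0..8 they are 0, 1, 4, 9, 16, 8, 2, 15, 13.
So the quadratic residues mod 17 are {0, 1, 2, 4, 8, 9, 13, 15, 16}, and 11 is not among them.
Therefore k² ≡ 11 (mod 17) has no solution.

There is no such integer.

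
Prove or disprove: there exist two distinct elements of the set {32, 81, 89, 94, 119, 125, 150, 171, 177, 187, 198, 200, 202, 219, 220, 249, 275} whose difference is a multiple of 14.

Both 32 and 200 leave remainder 4 on division by 14; their difference 168 = 12·14 is a multiple of 14.

Yes: 32 and 200.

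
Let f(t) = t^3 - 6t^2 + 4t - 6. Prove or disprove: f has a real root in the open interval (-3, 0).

f has no root in that interval.

The endpoint values f(-3) = -99 and f(0) = -6 are both negative. Claim: f(t) < 0 for every t in (-3, 0).
Substitute t = −u, where 0 < u < 3 on the interval. Expanding, f(−u) = -u^3 - 6u^2 - 4u - 6.
The nonzero coefficients here are all negative, so for u > 0 every term is negative (or zero), and the constant term -6 is strictly negative.
So f is strictly negative on (-3, 0); no root exists in the interval.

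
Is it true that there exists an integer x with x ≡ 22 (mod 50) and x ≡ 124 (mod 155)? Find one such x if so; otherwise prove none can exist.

Both moduli are multiples of 5 = gcd(50, 155), so any solution would satisfy x ≡ 22 and x ≡ 124 modulo 5 simultaneously.
However 22 ≡ 2 and 124 ≡ 4 (mod 5), and 2 ≠ 4.
Hence the system has no solution.

No, no such integer exists.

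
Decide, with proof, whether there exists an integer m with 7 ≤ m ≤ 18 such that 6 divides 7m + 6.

For m = 7, 8, …, 11 the values 55, 62, 69, 76, 83 are not multiples of 6. Try m = 12: 7·12 + 6 = 90 = 15·6, which is divisible by 6.

m = 12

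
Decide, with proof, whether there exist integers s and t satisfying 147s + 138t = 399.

Every value of 147s + 138t is a multiple of gcd(147, 138) = 3; since 3 ∣ 399, solutions exist.
Dividing through by 3 reduces the equation to 49s + 46t = 133.
Run the Euclidean algorithm on 49 and 46: 49 = 1·46 + 3, 46 = 15·3 + 1, 3 = 3·1 + 0.
Working back up the chain: 1 = 46 − 15·3 = 46 − 15·(49 − 1·46) = −15·49 + 16·46. So 49·(-15) + 46·16 = 1.
Scaling by 133 gives the particular solution (s, t) = (-1995, 2128).
Adding 44·46 to s and subtracting 44·49 from t gives the tidier solution (29, -28).
Indeed 147·29 + 138·(-28) = 4263 − 3864 = 399.

s = 29, t = -28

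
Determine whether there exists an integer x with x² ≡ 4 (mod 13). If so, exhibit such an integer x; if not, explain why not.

Take x = 11. Then 11² = 121 = 9·13 + 4, so 11² ≡ 4 (mod 13).

x = 11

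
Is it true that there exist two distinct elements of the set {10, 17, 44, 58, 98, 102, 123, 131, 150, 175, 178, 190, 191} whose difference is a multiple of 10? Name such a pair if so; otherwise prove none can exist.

Both 10 and 150 leave remainder 0 on division by 10; their difference 140 = 14·10 is a multiple of 10.

Yes: 10 and 150.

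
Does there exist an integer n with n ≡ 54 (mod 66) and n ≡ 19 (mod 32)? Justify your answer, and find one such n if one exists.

gcd(66, 32) = 2. If n ≡ 54 (mod 66) and n ≡ 19 (mod 32), then n ≡ 54 (mod 2) and n ≡ 19 (mod 2).
But 54 mod 2 = 0 while 19 mod 2 = 1, a contradiction.
Therefore no such n exists.

No such integer exists.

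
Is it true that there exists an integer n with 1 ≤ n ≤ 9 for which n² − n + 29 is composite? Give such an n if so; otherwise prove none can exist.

n = 8

At n = 8: 8² − 8 + 29 = 85 = 5·17, which is composite.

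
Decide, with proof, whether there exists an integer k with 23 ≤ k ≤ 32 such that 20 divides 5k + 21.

No such integer k in that range exists.

At k = 23, 5·23 + 21 = 136 ≡ 16 (mod 20), and each step in k adds 5, giving residues 16, 1, 6, 11, 16, 1, 6, 11, 16, 1 for k = 23, 24, …, 32.
None is 0, so 20 never divides 5k + 21 on this range.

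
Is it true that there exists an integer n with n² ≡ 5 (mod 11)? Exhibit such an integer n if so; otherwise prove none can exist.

n = 4 works: 4² = 16, and 16 − 5 = 11 = 1·11.

n = 4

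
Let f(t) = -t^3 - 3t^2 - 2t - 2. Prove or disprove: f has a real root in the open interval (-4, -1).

f(-4) = 22 and f(-1) = -2, which have opposite signs.
As a polynomial, f is continuous on every closed interval.
By the Intermediate Value Theorem f must vanish at some point of (-4, -1).

Such a root exists.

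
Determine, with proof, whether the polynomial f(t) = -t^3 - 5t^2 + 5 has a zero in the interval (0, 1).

f(0) = 5 and f(1) = -1, which have opposite signs.
As a polynomial, f is continuous on every closed interval.
By the Intermediate Value Theorem, f takes the value 0 somewhere in the open interval.

Yes, f has a root in the interval.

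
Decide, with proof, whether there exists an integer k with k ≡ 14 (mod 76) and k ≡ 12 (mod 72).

No, no such integer exists.

Reduce both congruences modulo 4, which divides 76 and 72: they say k ≡ 14 (mod 4) and k ≡ 12 (mod 4).
These are incompatible: 14 − 12 = 2 is not divisible by 4.
Therefore no such k exists.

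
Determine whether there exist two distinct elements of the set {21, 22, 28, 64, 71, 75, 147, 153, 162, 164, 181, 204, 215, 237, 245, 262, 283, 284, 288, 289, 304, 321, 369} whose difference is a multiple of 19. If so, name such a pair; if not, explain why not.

Reduce each element mod 19: 21↦2, 22↦3, 28↦9, 64↦7, 71↦14, 75↦18, 147↦14, 153↦1, 162↦10, 164↦12, 181↦10, 204↦14, 215↦6, 237↦9, 245↦17, 262↦15, 283↦17, 284↦18, 288↦3, 289↦4, 304↦0, 321↦17, 369↦8. The residue 3 repeats (at 22 and 288), and 288 − 22 = 266 = 14·19.

The pair (22, 288) works.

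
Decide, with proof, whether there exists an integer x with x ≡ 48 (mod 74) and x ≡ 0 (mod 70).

gcd(74, 70) = 2. A simultaneous solution exists iff 48 ≡ 0 (mod 2); here 48 mod 2 = 0 = 0 mod 2, so it does.
Write x = 48 + 74t. Then 74t ≡ 0 − 48 ≡ 22 (mod 70); dividing through by 2 gives 37t ≡ 11 (mod 35).
37 ≡ 2 (mod 35), so this reads 2t ≡ 11 (mod 35). Since 2·18 = 36 = 1·35 + 1, the inverse of 2 mod 35 is 18.
Therefore t ≡ 18·11 = 198 ≡ 23 (mod 35).
Then x = 48 + 74·23 = 1750.
Check: 1750 mod 74 = 48, 1750 mod 70 = 0. ✓

x = 1750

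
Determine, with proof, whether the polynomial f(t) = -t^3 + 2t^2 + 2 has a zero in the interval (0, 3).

Yes, f has a root in the interval.

f(0) = 2 and f(3) = -7, which have opposite signs.
Since f is a polynomial it is continuous on [0, 3].
By the Intermediate Value Theorem, f takes the value 0 somewhere in the open interval.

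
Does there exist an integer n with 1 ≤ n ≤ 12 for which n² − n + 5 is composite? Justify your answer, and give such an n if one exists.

n = 6

At n = 6: 6² − 6 + 5 = 35 = 5·7, which is composite.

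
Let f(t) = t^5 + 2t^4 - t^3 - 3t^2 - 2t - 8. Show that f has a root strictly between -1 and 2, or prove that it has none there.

Yes, f has a root in the interval.

f(-1) = -7 and f(2) = 32, which have opposite signs.
As a polynomial, f is continuous on every closed interval.
By the Intermediate Value Theorem, f takes the value 0 somewhere in the open interval.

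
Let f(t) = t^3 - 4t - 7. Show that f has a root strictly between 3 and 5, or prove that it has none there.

No such root exists.

f(3) = 8 and f(5) = 98, both positive, so a sign-change argument is unavailable; we show f keeps this sign on the whole interval.
Shift to the endpoint 3: with t = 3 + u (0 < u < 2), one computes f(3 + u) = u^3 + 9u^2 + 23u + 8.
The nonzero coefficients here are all positive, so for u > 0 every term is positive (or zero), and the constant term 8 is strictly positive.
So f is strictly positive on (3, 5); no root exists in the interval.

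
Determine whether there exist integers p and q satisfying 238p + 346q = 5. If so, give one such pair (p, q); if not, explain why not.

No, no such integers exist.

gcd(238, 346) = 2, so every integer of the form 238p + 346q is a multiple of 2.
But 5 is not a multiple of 2 (it leaves remainder 1).
So the equation is unsolvable over ℤ.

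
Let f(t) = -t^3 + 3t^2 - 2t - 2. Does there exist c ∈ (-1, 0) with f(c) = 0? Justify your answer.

Yes, f has a root in the interval.

f(-1) = 4 and f(0) = -2, which have opposite signs.
As a polynomial, f is continuous on every closed interval.
The Intermediate Value Theorem then guarantees some c ∈ (-1, 0) with f(c) = 0.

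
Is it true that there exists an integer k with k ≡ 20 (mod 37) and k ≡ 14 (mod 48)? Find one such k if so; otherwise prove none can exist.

k = 686

Since 37 and 48 share no common factor, CRT says the pair of congruences has a solution (unique mod 1776).
Any solution of the first congruence is k = 20 + 37t; substituting into the second, 37t ≡ 14 − 20 ≡ 42 (mod 48).
Invert 37 mod 48 by the Euclidean algorithm: 48 = 1·37 + 11, 37 = 3·11 + 4, 11 = 2·4 + 3, 4 = 1·3 + 1, 3 = 3·1 + 0; back-substituting, 1 = 4 − 1·3 = 4 − (11 − 2·4) = −11 + 3·4 = −11 + 3·(37 − 3·11) = 3·37 − 10·11 = 3·37 − 10·(48 − 1·37) = −10·48 + 13·37. Hence 37·13 ≡ 1, so 37⁻¹ ≡ 13 (mod 48).
Therefore t ≡ 13·42 = 546 ≡ 18 (mod 48).
Taking t = 18 gives k = 20 + 37·18 = 686.
Indeed 686 ≡ 20 (mod 37) and 686 ≡ 14 (mod 48).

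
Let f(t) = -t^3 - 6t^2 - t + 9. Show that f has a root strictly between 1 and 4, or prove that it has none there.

f(1) = 1 and f(4) = -155, which have opposite signs.
As a polynomial, f is continuous on every closed interval.
By the Intermediate Value Theorem f must vanish at some point of (1, 4).

Such a root exists.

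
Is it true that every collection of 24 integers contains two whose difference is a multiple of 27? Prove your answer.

No; for instance {75, 76, 77, 78, 79, 80, 81, 82, 83, 84, 85, 86, 87, 88, 89, 90, 91, 92, 93, 94, 95, 96, 97, 98} is a counterexample.

Try 24 consecutive integers, 75, 76, …, 98. Their remainders mod 27 are 21, 22, 23, 24, 25, 26, 0, 1, 2, 3, 4, 5, 6, 7, 8, 9, 10, 11, 12, 13, 14, 15, 16, 17 — pairwise different, as any 24 ≤ 27 consecutive integers have distinct residues.
The differences between them range over 1, …, 23, none of which is divisible by 27.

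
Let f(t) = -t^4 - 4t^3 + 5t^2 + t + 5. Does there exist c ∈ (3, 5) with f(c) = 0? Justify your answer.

No.

The endpoint values f(3) = -136 and f(5) = -990 are both negative. Claim: f(t) < 0 for every t in (3, 5).
Substitute t = 3 + u, where 0 < u < 2 on the interval. Expanding, f(3 + u) = -u^4 - 16u^3 - 85u^2 - 185u - 136.
All 5 nonzero coefficients of this polynomial in u are negative; hence for u > 0 the value is a sum of negative terms (the constant -136 among them).
So f is strictly negative on (3, 5); no root exists in the interval.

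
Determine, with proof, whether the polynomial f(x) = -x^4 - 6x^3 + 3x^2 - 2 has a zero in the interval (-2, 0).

f(-2) = 42 and f(0) = -2, which have opposite signs.
f is continuous everywhere (it is a polynomial), in particular on [-2, 0].
By the Intermediate Value Theorem, f takes the value 0 somewhere in the open interval.

Yes, f has a root in the interval.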